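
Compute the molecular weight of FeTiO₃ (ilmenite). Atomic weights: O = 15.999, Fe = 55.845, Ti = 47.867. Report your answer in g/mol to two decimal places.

M = 1×55.845 + 1×47.867 + 3×15.999

151.71 g/mol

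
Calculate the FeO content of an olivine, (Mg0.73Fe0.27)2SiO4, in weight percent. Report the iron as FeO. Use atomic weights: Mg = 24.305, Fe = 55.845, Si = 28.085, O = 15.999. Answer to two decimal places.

24.60 wt%

M((Mg0.73Fe0.27)2SiO4) = 157.723 g/mol; M(FeO) = 71.844 g/mol.
Moles FeO per formula unit = 0.54 Fe ÷ 1 = 0.5400.
FeO fraction = (0.5400 × 71.844) / 157.723 = 38.796/157.723 = 0.2460.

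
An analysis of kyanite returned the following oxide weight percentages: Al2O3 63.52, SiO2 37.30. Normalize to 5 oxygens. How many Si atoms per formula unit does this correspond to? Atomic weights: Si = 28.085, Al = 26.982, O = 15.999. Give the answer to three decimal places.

Al2O3: 63.52/101.961 = 0.62298 mol → 1.24596 mol Al, 1.86894 mol O.
SiO2: 37.30/60.083 = 0.62081 mol → 0.62081 mol Si, 1.24162 mol O.
Total oxygen = 3.11056 mol. Normalization factor = 5/3.11056 = 1.60743.
Si per 5 O = 0.62081 × 1.60743 = 0.998.

0.998 Si apfu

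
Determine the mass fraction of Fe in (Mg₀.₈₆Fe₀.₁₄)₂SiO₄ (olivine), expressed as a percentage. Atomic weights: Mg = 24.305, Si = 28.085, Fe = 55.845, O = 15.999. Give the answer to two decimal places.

10.46 mass %

Molar mass of (Mg₀.₈₆Fe₀.₁₄)₂SiO₄: 1.72*24.305 + 0.28*55.845 + 1*28.085 + 4*15.999 = 149.522 g/mol.
Mass of Fe per formula unit: 0.28 × 55.845 = 15.637 g.
Weight fraction Fe = 15.637 / 149.522 = 0.1046.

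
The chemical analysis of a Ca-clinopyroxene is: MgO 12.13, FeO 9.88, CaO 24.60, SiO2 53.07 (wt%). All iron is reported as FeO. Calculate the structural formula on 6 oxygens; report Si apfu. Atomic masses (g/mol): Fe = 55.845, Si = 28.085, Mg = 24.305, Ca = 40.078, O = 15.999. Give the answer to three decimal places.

MgO (M=40.304): mol = 0.30096; Mg = 0.30096, O = 0.30096.
FeO (M=71.844): mol = 0.13752; Fe = 0.13752, O = 0.13752.
CaO (M=56.077): mol = 0.43868; Ca = 0.43868, O = 0.43868.
SiO2 (M=60.083): mol = 0.88328; Si = 0.88328, O = 1.76656.
ΣO = 2.64372; factor = 6/ΣO = 2.26953.
Si apfu = 0.88328 × 2.26953 = 2.005.

2.005 Si apfu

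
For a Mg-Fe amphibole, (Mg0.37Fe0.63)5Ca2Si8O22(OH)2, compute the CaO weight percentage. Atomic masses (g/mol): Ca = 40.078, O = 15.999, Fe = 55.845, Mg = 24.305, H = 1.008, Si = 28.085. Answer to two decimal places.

12.30 wt%

M((Mg0.37Fe0.63)5Ca2Si8O22(OH)2) = 911.704 g/mol; M(CaO) = 56.077 g/mol.
Moles CaO per formula unit = 2 Ca ÷ 1 = 2.0000.
CaO fraction = (2.0000 × 56.077) / 911.704 = 112.154/911.704 = 0.1230.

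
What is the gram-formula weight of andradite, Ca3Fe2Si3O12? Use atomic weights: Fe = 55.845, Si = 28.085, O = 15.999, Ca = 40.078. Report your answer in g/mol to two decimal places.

508.17 g/mol

Ca: 3 × 40.078 = 120.2340
Fe: 2 × 55.845 = 111.6900
Si: 3 × 28.085 = 84.2550
O: 12 × 15.999 = 191.9880
Summing the contributions gives the formula mass.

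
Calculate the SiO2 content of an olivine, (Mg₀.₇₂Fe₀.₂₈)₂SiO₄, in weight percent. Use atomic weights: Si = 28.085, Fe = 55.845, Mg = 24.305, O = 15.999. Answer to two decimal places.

M((Mg₀.₇₂Fe₀.₂₈)₂SiO₄) = 158.353 g/mol; M(SiO2) = 60.083 g/mol.
Moles SiO2 per formula unit = 1 Si ÷ 1 = 1.0000.
SiO2 fraction = (1.0000 × 60.083) / 158.353 = 60.083/158.353 = 0.3794.

37.94 wt%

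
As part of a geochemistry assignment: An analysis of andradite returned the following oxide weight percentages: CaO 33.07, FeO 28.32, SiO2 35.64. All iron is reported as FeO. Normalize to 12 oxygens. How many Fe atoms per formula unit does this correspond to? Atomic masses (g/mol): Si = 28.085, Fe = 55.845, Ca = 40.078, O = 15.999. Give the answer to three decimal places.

2.180 Fe apfu

CaO: 33.07/56.077 = 0.58972 mol → 0.58972 mol Ca, 0.58972 mol O.
FeO: 28.32/71.844 = 0.39419 mol → 0.39419 mol Fe, 0.39419 mol O.
SiO2: 35.64/60.083 = 0.59318 mol → 0.59318 mol Si, 1.18636 mol O.
Total oxygen = 2.17027 mol. Normalization factor = 12/2.17027 = 5.52927.
Fe per 12 O = 0.39419 × 5.52927 = 2.180.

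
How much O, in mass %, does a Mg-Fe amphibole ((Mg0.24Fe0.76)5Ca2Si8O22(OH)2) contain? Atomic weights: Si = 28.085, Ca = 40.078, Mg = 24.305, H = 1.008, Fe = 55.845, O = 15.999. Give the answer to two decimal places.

41.19 mass %

Molar mass of (Mg0.24Fe0.76)5Ca2Si8O22(OH)2: 1.20*24.305 + 3.80*55.845 + 2*40.078 + 8*28.085 + 24*15.999 + 2*1.008 = 932.205 g/mol.
Mass of O per formula unit: 24 × 15.999 = 383.976 g.
Weight fraction O = 383.976 / 932.205 = 0.4119.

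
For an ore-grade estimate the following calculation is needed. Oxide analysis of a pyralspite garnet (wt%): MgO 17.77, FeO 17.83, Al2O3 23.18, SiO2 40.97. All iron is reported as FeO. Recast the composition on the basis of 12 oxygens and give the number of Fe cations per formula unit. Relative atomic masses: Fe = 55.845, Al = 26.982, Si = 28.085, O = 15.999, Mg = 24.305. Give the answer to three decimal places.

1.089 Fe apfu

MgO: 17.77/40.304 = 0.44090 mol → 0.44090 mol Mg, 0.44090 mol O.
FeO: 17.83/71.844 = 0.24818 mol → 0.24818 mol Fe, 0.24818 mol O.
Al2O3: 23.18/101.961 = 0.22734 mol → 0.45468 mol Al, 0.68202 mol O.
SiO2: 40.97/60.083 = 0.68189 mol → 0.68189 mol Si, 1.36378 mol O.
Total oxygen = 2.73488 mol. Normalization factor = 12/2.73488 = 4.38776.
Fe per 12 O = 0.24818 × 4.38776 = 1.089.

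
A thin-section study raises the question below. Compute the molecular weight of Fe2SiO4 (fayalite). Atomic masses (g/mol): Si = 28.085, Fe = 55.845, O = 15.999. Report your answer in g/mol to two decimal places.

The formula mass is the sum 2*55.845 + 1*28.085 + 4*15.999.

203.77 g/mol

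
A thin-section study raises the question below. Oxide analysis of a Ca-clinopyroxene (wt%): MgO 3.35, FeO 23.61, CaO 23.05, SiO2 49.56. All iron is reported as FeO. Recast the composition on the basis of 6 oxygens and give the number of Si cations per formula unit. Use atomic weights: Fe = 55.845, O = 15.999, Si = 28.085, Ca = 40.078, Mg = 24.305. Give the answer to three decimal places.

MgO: 3.35/40.304 = 0.08312 mol → 0.08312 mol Mg, 0.08312 mol O.
FeO: 23.61/71.844 = 0.32863 mol → 0.32863 mol Fe, 0.32863 mol O.
CaO: 23.05/56.077 = 0.41104 mol → 0.41104 mol Ca, 0.41104 mol O.
SiO2: 49.56/60.083 = 0.82486 mol → 0.82486 mol Si, 1.64972 mol O.
Total oxygen = 2.47251 mol. Normalization factor = 6/2.47251 = 2.42668.
Si per 6 O = 0.82486 × 2.42668 = 2.002.

2.002 Si apfu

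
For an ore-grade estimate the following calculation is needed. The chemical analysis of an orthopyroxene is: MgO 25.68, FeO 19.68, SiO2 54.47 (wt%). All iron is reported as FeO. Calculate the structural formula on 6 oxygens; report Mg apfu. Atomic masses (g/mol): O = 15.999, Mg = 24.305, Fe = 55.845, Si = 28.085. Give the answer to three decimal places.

25.68 wt% MgO ÷ 40.304 g/mol = 0.63716 mol, giving 0.63716 Mg and 0.63716 O.
19.68 wt% FeO ÷ 71.844 g/mol = 0.27393 mol, giving 0.27393 Fe and 0.27393 O.
54.47 wt% SiO2 ÷ 60.083 g/mol = 0.90658 mol, giving 0.90658 Si and 1.81316 O.
Oxygen sums to 2.72425; scaling by 6/2.72425 = 2.20244 puts the formula on 6 O.
Mg: 0.63716 × 2.20244 = 1.403 atoms per formula unit.

1.403 Mg apfu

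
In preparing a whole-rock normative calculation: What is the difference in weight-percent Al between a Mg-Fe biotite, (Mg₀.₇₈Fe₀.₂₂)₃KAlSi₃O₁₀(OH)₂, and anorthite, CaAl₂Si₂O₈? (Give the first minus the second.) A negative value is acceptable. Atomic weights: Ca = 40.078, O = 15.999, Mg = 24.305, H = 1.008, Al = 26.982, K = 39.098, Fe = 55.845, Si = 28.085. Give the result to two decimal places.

First mineral: 26.982 g Al in 438.070 g formula = 6.16 wt% Al.
Second mineral: 53.964 g Al in 278.204 g formula = 19.40 wt% Al.
6.16% − 19.40% gives a difference of -13.24 percentage points.

-13.24 percentage points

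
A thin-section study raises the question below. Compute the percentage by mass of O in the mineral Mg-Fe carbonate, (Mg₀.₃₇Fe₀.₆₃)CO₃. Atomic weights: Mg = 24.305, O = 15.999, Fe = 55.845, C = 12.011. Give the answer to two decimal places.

Molar mass of (Mg₀.₃₇Fe₀.₆₃)CO₃: 0.37×24.305 + 0.63×55.845 + 1×12.011 + 3×15.999 = 104.183 g/mol.
Mass of O per formula unit: 3 × 15.999 = 47.997 g.
Weight fraction O = 47.997 / 104.183 = 0.4607.

46.07 weight percent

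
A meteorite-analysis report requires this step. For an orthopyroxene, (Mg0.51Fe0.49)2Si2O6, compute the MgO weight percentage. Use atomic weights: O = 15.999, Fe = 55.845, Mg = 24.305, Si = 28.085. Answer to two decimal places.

17.74 wt%

Formula mass = 231.683 g/mol.
1.02 Mg → 1.0200 mol MgO per formula unit; M(MgO) = 40.304, so MgO mass = 41.110 g.
41.110/231.683 × 100 = 17.74 wt%.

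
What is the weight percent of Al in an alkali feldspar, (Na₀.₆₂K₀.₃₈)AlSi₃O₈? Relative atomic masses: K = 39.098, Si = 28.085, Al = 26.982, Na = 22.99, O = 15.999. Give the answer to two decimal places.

10.06 wt%

Molar mass of (Na₀.₆₂K₀.₃₈)AlSi₃O₈: 0.62×22.99 + 0.38×39.098 + 1×26.982 + 3×28.085 + 8×15.999 = 268.340 g/mol.
Mass of Al per formula unit: 1 × 26.982 = 26.982 g.
Weight fraction Al = 26.982 / 268.340 = 0.1006.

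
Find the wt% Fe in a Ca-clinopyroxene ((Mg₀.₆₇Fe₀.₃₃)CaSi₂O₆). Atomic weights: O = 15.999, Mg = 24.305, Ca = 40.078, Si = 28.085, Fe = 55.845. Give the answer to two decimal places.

Formula mass = 0.67×24.305 + 0.33×55.845 + 1×40.078 + 2×28.085 + 6×15.999 = 226.955 g/mol, of which 18.429 g is Fe.
So Fe makes up 18.429/226.955 = 0.0812 of the mass, i.e. 8.12%.

8.12 mass %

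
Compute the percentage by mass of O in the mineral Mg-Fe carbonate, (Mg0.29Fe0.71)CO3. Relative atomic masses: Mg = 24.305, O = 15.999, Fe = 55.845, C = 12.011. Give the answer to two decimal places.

44.98 wt%

Molar mass of (Mg0.29Fe0.71)CO3: 0.29*24.305 + 0.71*55.845 + 1*12.011 + 3*15.999 = 106.706 g/mol.
Mass of O per formula unit: 3 × 15.999 = 47.997 g.
Weight fraction O = 47.997 / 106.706 = 0.4498.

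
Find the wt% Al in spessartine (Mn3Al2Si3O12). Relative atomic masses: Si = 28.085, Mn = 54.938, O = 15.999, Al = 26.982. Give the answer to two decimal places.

10.90 weight percent

Formula mass = 3·54.938 + 2·26.982 + 3·28.085 + 12·15.999 = 495.021 g/mol, of which 53.964 g is Al.
So Al makes up 53.964/495.021 = 0.1090 of the mass, i.e. 10.90%.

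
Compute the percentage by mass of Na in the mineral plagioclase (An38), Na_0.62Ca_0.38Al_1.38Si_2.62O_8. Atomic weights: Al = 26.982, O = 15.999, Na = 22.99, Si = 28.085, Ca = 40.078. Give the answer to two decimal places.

Formula mass = 0.62*22.99 + 0.38*40.078 + 1.38*26.982 + 2.62*28.085 + 8*15.999 = 268.293 g/mol, of which 14.254 g is Na.
So Na makes up 14.254/268.293 = 0.0531 of the mass, i.e. 5.31%.

5.31 weight percent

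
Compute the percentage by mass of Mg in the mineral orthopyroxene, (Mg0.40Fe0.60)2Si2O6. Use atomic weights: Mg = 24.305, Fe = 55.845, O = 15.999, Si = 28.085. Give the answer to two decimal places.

8.15 wt%

Molar mass of (Mg0.40Fe0.60)2Si2O6: 0.80×24.305 + 1.20×55.845 + 2×28.085 + 6×15.999 = 238.622 g/mol.
Mass of Mg per formula unit: 0.80 × 24.305 = 19.444 g.
Weight fraction Mg = 19.444 / 238.622 = 0.0815.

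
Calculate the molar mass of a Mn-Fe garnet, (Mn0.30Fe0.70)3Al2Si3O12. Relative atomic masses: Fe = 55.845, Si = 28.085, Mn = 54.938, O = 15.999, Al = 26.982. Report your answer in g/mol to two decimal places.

496.93 g/mol

The formula mass is the sum 0.90·54.938 + 2.10·55.845 + 2·26.982 + 3·28.085 + 12·15.999.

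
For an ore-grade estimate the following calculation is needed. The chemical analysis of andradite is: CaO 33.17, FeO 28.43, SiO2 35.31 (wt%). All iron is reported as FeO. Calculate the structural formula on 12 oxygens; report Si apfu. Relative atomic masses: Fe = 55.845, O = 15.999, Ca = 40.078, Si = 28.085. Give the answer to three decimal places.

CaO: 33.17/56.077 = 0.59151 mol → 0.59151 mol Ca, 0.59151 mol O.
FeO: 28.43/71.844 = 0.39572 mol → 0.39572 mol Fe, 0.39572 mol O.
SiO2: 35.31/60.083 = 0.58769 mol → 0.58769 mol Si, 1.17538 mol O.
Total oxygen = 2.16261 mol. Normalization factor = 12/2.16261 = 5.54885.
Si per 12 O = 0.58769 × 5.54885 = 3.261.

3.261 Si apfu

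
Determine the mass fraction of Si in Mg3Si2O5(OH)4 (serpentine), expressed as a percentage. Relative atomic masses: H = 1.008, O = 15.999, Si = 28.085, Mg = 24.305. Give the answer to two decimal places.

M(Mg3Si2O5(OH)4) = 277.108 g/mol.
Si contributes 2 × 28.085 = 56.170 g per mole.
56.170/277.108 = 0.2027 → 20.27%.

20.27 mass %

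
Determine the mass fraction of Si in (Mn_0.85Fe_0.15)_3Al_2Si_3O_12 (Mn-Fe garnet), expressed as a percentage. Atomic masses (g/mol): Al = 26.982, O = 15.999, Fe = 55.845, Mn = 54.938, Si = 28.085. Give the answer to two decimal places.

M((Mn_0.85Fe_0.15)_3Al_2Si_3O_12) = 495.429 g/mol.
Si contributes 3 × 28.085 = 84.255 g per mole.
84.255/495.429 = 0.1701 → 17.01%.

17.01 mass %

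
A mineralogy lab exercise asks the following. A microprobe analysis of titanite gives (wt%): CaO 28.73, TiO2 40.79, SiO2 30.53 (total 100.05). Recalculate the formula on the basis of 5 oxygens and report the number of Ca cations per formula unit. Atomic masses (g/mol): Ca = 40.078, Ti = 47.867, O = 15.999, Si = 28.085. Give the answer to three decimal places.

1.005 Ca apfu

CaO: 28.73/56.077 = 0.51233 mol → 0.51233 mol Ca, 0.51233 mol O.
TiO2: 40.79/79.865 = 0.51074 mol → 0.51074 mol Ti, 1.02148 mol O.
SiO2: 30.53/60.083 = 0.50813 mol → 0.50813 mol Si, 1.01626 mol O.
Total oxygen = 2.55007 mol. Normalization factor = 5/2.55007 = 1.96073.
Ca per 5 O = 0.51233 × 1.96073 = 1.005.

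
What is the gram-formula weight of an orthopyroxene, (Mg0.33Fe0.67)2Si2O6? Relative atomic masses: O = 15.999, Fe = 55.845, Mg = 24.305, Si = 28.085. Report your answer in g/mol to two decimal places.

M = 0.66(24.305) + 1.34(55.845) + 2(28.085) + 6(15.999)

243.04 g/mol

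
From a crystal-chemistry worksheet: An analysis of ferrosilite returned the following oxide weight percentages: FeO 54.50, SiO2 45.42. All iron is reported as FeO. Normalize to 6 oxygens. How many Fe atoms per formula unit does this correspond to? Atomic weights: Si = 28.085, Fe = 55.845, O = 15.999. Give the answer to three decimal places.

2.005 Fe apfu

54.50 wt% FeO ÷ 71.844 g/mol = 0.75859 mol, giving 0.75859 Fe and 0.75859 O.
45.42 wt% SiO2 ÷ 60.083 g/mol = 0.75595 mol, giving 0.75595 Si and 1.51190 O.
Oxygen sums to 2.27049; scaling by 6/2.27049 = 2.64260 puts the formula on 6 O.
Fe: 0.75859 × 2.64260 = 2.005 atoms per formula unit.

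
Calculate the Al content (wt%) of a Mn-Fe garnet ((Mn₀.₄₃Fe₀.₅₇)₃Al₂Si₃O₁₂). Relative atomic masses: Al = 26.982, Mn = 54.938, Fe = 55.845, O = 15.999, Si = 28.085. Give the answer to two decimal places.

10.87 wt%

M((Mn₀.₄₃Fe₀.₅₇)₃Al₂Si₃O₁₂) = 496.572 g/mol.
Al contributes 2 × 26.982 = 53.964 g per mole.
53.964/496.572 = 0.1087 → 10.87%.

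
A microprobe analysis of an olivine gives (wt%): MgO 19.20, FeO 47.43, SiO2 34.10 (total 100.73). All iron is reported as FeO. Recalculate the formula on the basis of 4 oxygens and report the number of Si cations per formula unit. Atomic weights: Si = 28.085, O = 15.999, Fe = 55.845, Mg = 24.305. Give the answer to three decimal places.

0.999 Si apfu

19.20 wt% MgO ÷ 40.304 g/mol = 0.47638 mol, giving 0.47638 Mg and 0.47638 O.
47.43 wt% FeO ÷ 71.844 g/mol = 0.66018 mol, giving 0.66018 Fe and 0.66018 O.
34.10 wt% SiO2 ÷ 60.083 g/mol = 0.56755 mol, giving 0.56755 Si and 1.13510 O.
Oxygen sums to 2.27166; scaling by 4/2.27166 = 1.76083 puts the formula on 4 O.
Si: 0.56755 × 1.76083 = 0.999 atoms per formula unit.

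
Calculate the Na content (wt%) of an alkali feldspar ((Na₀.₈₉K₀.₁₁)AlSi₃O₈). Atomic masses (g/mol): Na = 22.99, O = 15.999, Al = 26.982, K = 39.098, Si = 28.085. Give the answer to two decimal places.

Formula mass = 0.89*22.99 + 0.11*39.098 + 1*26.982 + 3*28.085 + 8*15.999 = 263.991 g/mol, of which 20.461 g is Na.
So Na makes up 20.461/263.991 = 0.0775 of the mass, i.e. 7.75%.

7.75 wt%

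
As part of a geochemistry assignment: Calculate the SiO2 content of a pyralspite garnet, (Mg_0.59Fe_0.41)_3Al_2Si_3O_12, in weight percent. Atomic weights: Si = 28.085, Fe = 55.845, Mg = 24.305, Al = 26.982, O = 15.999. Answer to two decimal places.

Formula mass = 441.916 g/mol.
3 Si → 3.0000 mol SiO2 per formula unit; M(SiO2) = 60.083, so SiO2 mass = 180.249 g.
180.249/441.916 × 100 = 40.79 wt%.

40.79 wt%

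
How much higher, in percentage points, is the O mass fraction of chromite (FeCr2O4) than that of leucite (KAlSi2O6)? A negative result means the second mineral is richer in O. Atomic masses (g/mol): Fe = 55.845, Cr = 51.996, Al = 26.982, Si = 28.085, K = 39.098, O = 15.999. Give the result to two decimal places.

M(FeCr2O4) = 223.833 g/mol, so wt% O = 63.996/223.833 × 100 = 28.59%.
M(KAlSi2O6) = 218.244 g/mol, so wt% O = 95.994/218.244 × 100 = 43.98%.
28.59 − 43.98 = -15.39 pp.

-15.39 percentage points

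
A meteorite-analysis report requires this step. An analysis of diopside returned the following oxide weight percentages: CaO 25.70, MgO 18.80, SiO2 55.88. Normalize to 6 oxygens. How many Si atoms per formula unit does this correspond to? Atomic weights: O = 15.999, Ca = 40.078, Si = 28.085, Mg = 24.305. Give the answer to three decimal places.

2.004 Si apfu

25.70 wt% CaO ÷ 56.077 g/mol = 0.45830 mol, giving 0.45830 Ca and 0.45830 O.
18.80 wt% MgO ÷ 40.304 g/mol = 0.46645 mol, giving 0.46645 Mg and 0.46645 O.
55.88 wt% SiO2 ÷ 60.083 g/mol = 0.93005 mol, giving 0.93005 Si and 1.86010 O.
Oxygen sums to 2.78485; scaling by 6/2.78485 = 2.15451 puts the formula on 6 O.
Si: 0.93005 × 2.15451 = 2.004 atoms per formula unit.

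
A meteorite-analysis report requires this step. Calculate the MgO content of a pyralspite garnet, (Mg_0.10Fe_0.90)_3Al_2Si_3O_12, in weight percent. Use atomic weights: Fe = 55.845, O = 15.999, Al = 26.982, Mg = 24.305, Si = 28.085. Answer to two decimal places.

2.48 wt%

M((Mg_0.10Fe_0.90)_3Al_2Si_3O_12) = 488.280 g/mol; M(MgO) = 40.304 g/mol.
Moles MgO per formula unit = 0.30 Mg ÷ 1 = 0.3000.
MgO fraction = (0.3000 × 40.304) / 488.280 = 12.091/488.280 = 0.0248.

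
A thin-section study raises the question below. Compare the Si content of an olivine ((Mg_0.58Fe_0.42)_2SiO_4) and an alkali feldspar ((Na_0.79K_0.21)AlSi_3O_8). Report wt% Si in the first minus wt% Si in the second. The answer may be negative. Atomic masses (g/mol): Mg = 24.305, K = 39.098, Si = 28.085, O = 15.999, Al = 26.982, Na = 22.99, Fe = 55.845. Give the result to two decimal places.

M((Mg_0.58Fe_0.42)_2SiO_4) = 167.185 g/mol, so wt% Si = 28.085/167.185 × 100 = 16.80%.
M((Na_0.79K_0.21)AlSi_3O_8) = 265.602 g/mol, so wt% Si = 84.255/265.602 × 100 = 31.72%.
16.80 − 31.72 = -14.92 pp.

-14.92 percentage points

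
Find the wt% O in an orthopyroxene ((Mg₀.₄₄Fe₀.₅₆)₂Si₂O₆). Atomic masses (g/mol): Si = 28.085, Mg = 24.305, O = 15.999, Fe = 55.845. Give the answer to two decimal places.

40.66 wt%

M((Mg₀.₄₄Fe₀.₅₆)₂Si₂O₆) = 236.099 g/mol.
O contributes 6 × 15.999 = 95.994 g per mole.
95.994/236.099 = 0.4066 → 40.66%.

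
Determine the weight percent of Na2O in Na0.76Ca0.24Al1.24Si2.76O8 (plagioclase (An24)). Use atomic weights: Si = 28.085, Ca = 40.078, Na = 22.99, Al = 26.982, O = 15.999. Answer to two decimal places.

Molar mass of Na0.76Ca0.24Al1.24Si2.76O8 = 0.76·22.99 + 0.24·40.078 + 1.24·26.982 + 2.76·28.085 + 8·15.999 = 266.055 g/mol.
Each formula unit contains 0.76 Na, equivalent to 0.76/2 = 0.3800 mol Na2O.
M(Na2O) = 2×22.99 + 1×15.999 = 61.979 g/mol.
Mass of Na2O per formula unit = 0.3800 × 61.979 = 23.552 g.
Na2O wt% = 23.552 / 266.055 × 100 = 8.85%.

8.85 wt%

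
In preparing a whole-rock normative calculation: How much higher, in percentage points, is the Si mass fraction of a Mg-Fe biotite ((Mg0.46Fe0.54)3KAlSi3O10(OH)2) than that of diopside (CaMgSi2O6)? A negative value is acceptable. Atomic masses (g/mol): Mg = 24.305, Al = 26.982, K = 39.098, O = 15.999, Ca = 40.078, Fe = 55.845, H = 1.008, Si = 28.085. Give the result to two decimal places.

First mineral: 84.255 g Si in 468.349 g formula = 17.99 wt% Si.
Second mineral: 56.170 g Si in 216.547 g formula = 25.94 wt% Si.
17.99% − 25.94% gives a difference of -7.95 percentage points.

-7.95 percentage points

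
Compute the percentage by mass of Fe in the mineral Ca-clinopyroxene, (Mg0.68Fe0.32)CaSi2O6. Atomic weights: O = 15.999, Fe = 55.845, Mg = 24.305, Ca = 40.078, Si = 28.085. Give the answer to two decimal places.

7.88 weight percent

M((Mg0.68Fe0.32)CaSi2O6) = 226.640 g/mol.
Fe contributes 0.32 × 55.845 = 17.870 g per mole.
17.870/226.640 = 0.0788 → 7.88%.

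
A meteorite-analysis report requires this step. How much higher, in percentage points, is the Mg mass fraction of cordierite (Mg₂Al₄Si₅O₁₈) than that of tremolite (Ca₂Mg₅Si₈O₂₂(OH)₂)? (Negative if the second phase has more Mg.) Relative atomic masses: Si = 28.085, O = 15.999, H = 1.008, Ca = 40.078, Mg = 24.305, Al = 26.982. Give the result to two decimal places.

First mineral: 48.610 g Mg in 584.945 g formula = 8.31 wt% Mg.
Second mineral: 121.525 g Mg in 812.353 g formula = 14.96 wt% Mg.
8.31% − 14.96% gives a difference of -6.65 percentage points.

-6.65 percentage points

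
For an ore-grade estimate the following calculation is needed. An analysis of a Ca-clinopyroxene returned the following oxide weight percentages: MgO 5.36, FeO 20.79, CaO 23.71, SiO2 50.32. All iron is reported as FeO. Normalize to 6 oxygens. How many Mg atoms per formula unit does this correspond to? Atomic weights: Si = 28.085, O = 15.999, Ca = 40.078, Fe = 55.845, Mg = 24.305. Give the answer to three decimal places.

0.317 Mg apfu

5.36 wt% MgO ÷ 40.304 g/mol = 0.13299 mol, giving 0.13299 Mg and 0.13299 O.
20.79 wt% FeO ÷ 71.844 g/mol = 0.28938 mol, giving 0.28938 Fe and 0.28938 O.
23.71 wt% CaO ÷ 56.077 g/mol = 0.42281 mol, giving 0.42281 Ca and 0.42281 O.
50.32 wt% SiO2 ÷ 60.083 g/mol = 0.83751 mol, giving 0.83751 Si and 1.67502 O.
Oxygen sums to 2.52020; scaling by 6/2.52020 = 2.38076 puts the formula on 6 O.
Mg: 0.13299 × 2.38076 = 0.317 atoms per formula unit.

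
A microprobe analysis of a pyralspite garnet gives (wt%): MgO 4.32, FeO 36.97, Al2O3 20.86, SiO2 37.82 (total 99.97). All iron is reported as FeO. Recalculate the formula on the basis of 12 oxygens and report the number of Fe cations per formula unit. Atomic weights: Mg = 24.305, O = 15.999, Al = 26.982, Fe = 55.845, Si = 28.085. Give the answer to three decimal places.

2.476 Fe apfu

MgO: 4.32/40.304 = 0.10719 mol → 0.10719 mol Mg, 0.10719 mol O.
FeO: 36.97/71.844 = 0.51459 mol → 0.51459 mol Fe, 0.51459 mol O.
Al2O3: 20.86/101.961 = 0.20459 mol → 0.40918 mol Al, 0.61377 mol O.
SiO2: 37.82/60.083 = 0.62946 mol → 0.62946 mol Si, 1.25892 mol O.
Total oxygen = 2.49447 mol. Normalization factor = 12/2.49447 = 4.81064.
Fe per 12 O = 0.51459 × 4.81064 = 2.476.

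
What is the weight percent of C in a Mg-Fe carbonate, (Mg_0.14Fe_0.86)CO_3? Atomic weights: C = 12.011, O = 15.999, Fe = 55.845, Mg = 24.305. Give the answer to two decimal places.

10.78 weight percent

Formula mass = 0.14×24.305 + 0.86×55.845 + 1×12.011 + 3×15.999 = 111.437 g/mol, of which 12.011 g is C.
So C makes up 12.011/111.437 = 0.1078 of the mass, i.e. 10.78%.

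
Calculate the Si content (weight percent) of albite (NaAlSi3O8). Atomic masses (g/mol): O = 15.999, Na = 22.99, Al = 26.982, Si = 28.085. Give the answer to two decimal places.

Formula mass = 1*22.99 + 1*26.982 + 3*28.085 + 8*15.999 = 262.219 g/mol, of which 84.255 g is Si.
So Si makes up 84.255/262.219 = 0.3213 of the mass, i.e. 32.13%.

32.13 weight percent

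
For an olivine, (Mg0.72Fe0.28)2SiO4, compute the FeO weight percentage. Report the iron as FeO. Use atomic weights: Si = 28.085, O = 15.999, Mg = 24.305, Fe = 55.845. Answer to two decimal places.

M((Mg0.72Fe0.28)2SiO4) = 158.353 g/mol; M(FeO) = 71.844 g/mol.
Moles FeO per formula unit = 0.56 Fe ÷ 1 = 0.5600.
FeO fraction = (0.5600 × 71.844) / 158.353 = 40.233/158.353 = 0.2541.

25.41 wt%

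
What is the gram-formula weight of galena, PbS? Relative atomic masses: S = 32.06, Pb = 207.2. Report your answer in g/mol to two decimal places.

Pb: 1 × 207.2 = 207.2000
S: 1 × 32.06 = 32.0600
Summing the contributions gives the formula mass.

239.26 g/mol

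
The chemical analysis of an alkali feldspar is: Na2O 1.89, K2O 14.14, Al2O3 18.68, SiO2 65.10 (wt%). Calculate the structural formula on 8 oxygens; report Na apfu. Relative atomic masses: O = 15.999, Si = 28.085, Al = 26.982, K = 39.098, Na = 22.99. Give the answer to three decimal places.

Na2O: 1.89/61.979 = 0.03049 mol → 0.06098 mol Na, 0.03049 mol O.
K2O: 14.14/94.195 = 0.15011 mol → 0.30022 mol K, 0.15011 mol O.
Al2O3: 18.68/101.961 = 0.18321 mol → 0.36642 mol Al, 0.54963 mol O.
SiO2: 65.10/60.083 = 1.08350 mol → 1.08350 mol Si, 2.16700 mol O.
Total oxygen = 2.89723 mol. Normalization factor = 8/2.89723 = 2.76126.
Na per 8 O = 0.06098 × 2.76126 = 0.168.

0.168 Na apfu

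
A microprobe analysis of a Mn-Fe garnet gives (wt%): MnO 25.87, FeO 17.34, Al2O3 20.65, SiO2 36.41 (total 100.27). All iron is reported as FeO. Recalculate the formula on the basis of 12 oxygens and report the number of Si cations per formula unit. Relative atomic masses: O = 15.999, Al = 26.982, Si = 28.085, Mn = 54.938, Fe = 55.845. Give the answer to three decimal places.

MnO: 25.87/70.937 = 0.36469 mol → 0.36469 mol Mn, 0.36469 mol O.
FeO: 17.34/71.844 = 0.24136 mol → 0.24136 mol Fe, 0.24136 mol O.
Al2O3: 20.65/101.961 = 0.20253 mol → 0.40506 mol Al, 0.60759 mol O.
SiO2: 36.41/60.083 = 0.60600 mol → 0.60600 mol Si, 1.21200 mol O.
Total oxygen = 2.42564 mol. Normalization factor = 12/2.42564 = 4.94715.
Si per 12 O = 0.60600 × 4.94715 = 2.998.

2.998 Si apfu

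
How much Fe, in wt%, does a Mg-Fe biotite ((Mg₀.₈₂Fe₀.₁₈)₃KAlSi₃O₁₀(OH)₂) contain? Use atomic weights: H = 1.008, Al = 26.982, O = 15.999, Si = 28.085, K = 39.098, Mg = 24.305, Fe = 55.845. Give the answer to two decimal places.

6.94 wt%

Formula mass = 2.46×24.305 + 0.54×55.845 + 1×39.098 + 1×26.982 + 3×28.085 + 12×15.999 + 2×1.008 = 434.286 g/mol, of which 30.156 g is Fe.
So Fe makes up 30.156/434.286 = 0.0694 of the mass, i.e. 6.94%.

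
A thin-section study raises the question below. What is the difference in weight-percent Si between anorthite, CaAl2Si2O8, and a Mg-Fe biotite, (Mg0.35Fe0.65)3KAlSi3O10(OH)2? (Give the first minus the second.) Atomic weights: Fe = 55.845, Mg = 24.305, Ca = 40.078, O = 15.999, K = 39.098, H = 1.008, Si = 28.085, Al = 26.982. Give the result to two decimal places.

First mineral: 56.170 g Si in 278.204 g formula = 20.19 wt% Si.
Second mineral: 84.255 g Si in 478.757 g formula = 17.60 wt% Si.
20.19% − 17.60% gives a difference of 2.59 percentage points.

2.59 percentage points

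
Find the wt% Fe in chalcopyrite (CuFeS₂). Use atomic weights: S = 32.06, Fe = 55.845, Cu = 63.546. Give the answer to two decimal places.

Formula mass = 1*63.546 + 1*55.845 + 2*32.06 = 183.511 g/mol, of which 55.845 g is Fe.
So Fe makes up 55.845/183.511 = 0.3043 of the mass, i.e. 30.43%.

30.43 mass %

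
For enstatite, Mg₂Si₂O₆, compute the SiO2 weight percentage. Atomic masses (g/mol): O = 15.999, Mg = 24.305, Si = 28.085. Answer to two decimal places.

Formula mass = 200.774 g/mol.
2 Si → 2.0000 mol SiO2 per formula unit; M(SiO2) = 60.083, so SiO2 mass = 120.166 g.
120.166/200.774 × 100 = 59.85 wt%.

59.85 wt%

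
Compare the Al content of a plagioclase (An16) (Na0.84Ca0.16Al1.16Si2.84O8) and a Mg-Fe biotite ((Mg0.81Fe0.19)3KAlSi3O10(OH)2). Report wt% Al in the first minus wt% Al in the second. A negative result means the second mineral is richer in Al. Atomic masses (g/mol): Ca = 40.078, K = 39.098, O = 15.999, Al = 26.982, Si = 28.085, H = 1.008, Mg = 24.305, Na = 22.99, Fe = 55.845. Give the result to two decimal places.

First mineral: 31.299 g Al in 264.777 g formula = 11.82 wt% Al.
Second mineral: 26.982 g Al in 435.232 g formula = 6.20 wt% Al.
11.82% − 6.20% gives a difference of 5.62 percentage points.

5.62 percentage points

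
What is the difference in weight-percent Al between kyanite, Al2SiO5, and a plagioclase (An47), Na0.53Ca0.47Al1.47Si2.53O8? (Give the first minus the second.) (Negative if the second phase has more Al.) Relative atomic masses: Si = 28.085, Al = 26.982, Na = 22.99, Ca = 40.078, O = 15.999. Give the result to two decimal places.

18.60 percentage points

First mineral: 53.964 g Al in 162.044 g formula = 33.30 wt% Al.
Second mineral: 39.664 g Al in 269.732 g formula = 14.70 wt% Al.
33.30% − 14.70% gives a difference of 18.60 percentage points.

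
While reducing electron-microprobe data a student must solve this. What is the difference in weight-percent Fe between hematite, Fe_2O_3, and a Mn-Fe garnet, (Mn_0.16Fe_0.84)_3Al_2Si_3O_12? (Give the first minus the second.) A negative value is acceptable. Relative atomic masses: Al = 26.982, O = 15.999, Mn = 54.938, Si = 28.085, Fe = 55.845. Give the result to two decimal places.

M(Fe_2O_3) = 159.687 g/mol, so wt% Fe = 111.690/159.687 × 100 = 69.94%.
M((Mn_0.16Fe_0.84)_3Al_2Si_3O_12) = 497.307 g/mol, so wt% Fe = 140.729/497.307 × 100 = 28.30%.
69.94 − 28.30 = 41.64 pp.

41.64 percentage points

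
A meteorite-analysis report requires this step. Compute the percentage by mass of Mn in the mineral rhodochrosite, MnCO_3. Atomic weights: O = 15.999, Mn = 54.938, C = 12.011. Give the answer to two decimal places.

47.79 wt%

Molar mass of MnCO_3: 1*54.938 + 1*12.011 + 3*15.999 = 114.946 g/mol.
Mass of Mn per formula unit: 1 × 54.938 = 54.938 g.
Weight fraction Mn = 54.938 / 114.946 = 0.4779.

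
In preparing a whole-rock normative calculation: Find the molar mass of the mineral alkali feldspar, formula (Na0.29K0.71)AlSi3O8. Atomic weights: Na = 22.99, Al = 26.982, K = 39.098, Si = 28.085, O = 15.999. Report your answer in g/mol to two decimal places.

273.66 g/mol

The formula mass is the sum 0.29*22.99 + 0.71*39.098 + 1*26.982 + 3*28.085 + 8*15.999.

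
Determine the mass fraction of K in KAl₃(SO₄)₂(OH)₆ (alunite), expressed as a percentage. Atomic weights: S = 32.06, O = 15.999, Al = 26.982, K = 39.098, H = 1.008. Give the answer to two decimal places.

M(KAl₃(SO₄)₂(OH)₆) = 414.198 g/mol.
K contributes 1 × 39.098 = 39.098 g per mole.
39.098/414.198 = 0.0944 → 9.44%.

9.44 weight percent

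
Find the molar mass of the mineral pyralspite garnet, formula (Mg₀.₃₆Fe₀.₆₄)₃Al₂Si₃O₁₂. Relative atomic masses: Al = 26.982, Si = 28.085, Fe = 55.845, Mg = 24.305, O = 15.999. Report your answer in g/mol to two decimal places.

Mg: 1.08 × 24.305 = 26.2494
Fe: 1.92 × 55.845 = 107.2224
Al: 2 × 26.982 = 53.9640
Si: 3 × 28.085 = 84.2550
O: 12 × 15.999 = 191.9880
Summing the contributions gives the formula mass.

463.68 g/mol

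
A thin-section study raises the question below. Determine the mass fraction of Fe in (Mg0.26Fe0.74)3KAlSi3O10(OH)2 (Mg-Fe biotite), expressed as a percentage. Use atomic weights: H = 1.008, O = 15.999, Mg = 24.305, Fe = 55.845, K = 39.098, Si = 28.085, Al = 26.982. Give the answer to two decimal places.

Formula mass = 0.78×24.305 + 2.22×55.845 + 1×39.098 + 1×26.982 + 3×28.085 + 12×15.999 + 2×1.008 = 487.273 g/mol, of which 123.976 g is Fe.
So Fe makes up 123.976/487.273 = 0.2544 of the mass, i.e. 25.44%.

25.44 weight percent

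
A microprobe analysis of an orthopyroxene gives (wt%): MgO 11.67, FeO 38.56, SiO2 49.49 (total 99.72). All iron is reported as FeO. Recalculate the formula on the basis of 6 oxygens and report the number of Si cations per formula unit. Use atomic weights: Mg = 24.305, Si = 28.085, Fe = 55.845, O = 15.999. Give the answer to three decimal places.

1.998 Si apfu

MgO: 11.67/40.304 = 0.28955 mol → 0.28955 mol Mg, 0.28955 mol O.
FeO: 38.56/71.844 = 0.53672 mol → 0.53672 mol Fe, 0.53672 mol O.
SiO2: 49.49/60.083 = 0.82369 mol → 0.82369 mol Si, 1.64738 mol O.
Total oxygen = 2.47365 mol. Normalization factor = 6/2.47365 = 2.42557.
Si per 6 O = 0.82369 × 2.42557 = 1.998.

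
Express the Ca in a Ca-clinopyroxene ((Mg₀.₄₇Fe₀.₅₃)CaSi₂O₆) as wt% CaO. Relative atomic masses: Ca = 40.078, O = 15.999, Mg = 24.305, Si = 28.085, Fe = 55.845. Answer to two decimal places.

Formula mass = 233.263 g/mol.
1 Ca → 1.0000 mol CaO per formula unit; M(CaO) = 56.077, so CaO mass = 56.077 g.
56.077/233.263 × 100 = 24.04 wt%.

24.04 wt%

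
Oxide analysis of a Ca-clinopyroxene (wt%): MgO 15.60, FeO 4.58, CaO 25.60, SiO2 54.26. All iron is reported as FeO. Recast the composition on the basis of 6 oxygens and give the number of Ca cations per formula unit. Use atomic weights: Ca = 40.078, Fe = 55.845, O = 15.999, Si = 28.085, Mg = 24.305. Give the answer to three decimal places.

15.60 wt% MgO ÷ 40.304 g/mol = 0.38706 mol, giving 0.38706 Mg and 0.38706 O.
4.58 wt% FeO ÷ 71.844 g/mol = 0.06375 mol, giving 0.06375 Fe and 0.06375 O.
25.60 wt% CaO ÷ 56.077 g/mol = 0.45652 mol, giving 0.45652 Ca and 0.45652 O.
54.26 wt% SiO2 ÷ 60.083 g/mol = 0.90308 mol, giving 0.90308 Si and 1.80616 O.
Oxygen sums to 2.71349; scaling by 6/2.71349 = 2.21117 puts the formula on 6 O.
Ca: 0.45652 × 2.21117 = 1.009 atoms per formula unit.

1.009 Ca apfu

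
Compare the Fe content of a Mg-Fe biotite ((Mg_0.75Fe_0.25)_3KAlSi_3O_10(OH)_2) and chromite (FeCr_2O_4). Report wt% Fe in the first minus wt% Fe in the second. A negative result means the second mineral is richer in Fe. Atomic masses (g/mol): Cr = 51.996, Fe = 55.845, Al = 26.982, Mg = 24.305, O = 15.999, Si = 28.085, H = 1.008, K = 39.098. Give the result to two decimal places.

-15.45 percentage points

Fe in (Mg_0.75Fe_0.25)_3KAlSi_3O_10(OH)_2: molar mass 440.909 g/mol; 0.75×55.845 = 41.884 g → 9.50 wt%.
Fe in FeCr_2O_4: molar mass 223.833 g/mol; 1×55.845 = 55.845 g → 24.95 wt%.
Difference = 9.50 − 24.95 = -15.45 percentage points.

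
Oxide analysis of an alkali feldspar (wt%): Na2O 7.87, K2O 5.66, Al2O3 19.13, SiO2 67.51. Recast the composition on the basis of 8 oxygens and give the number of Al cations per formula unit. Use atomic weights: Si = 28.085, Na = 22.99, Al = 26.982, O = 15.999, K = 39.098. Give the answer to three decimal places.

1.002 Al apfu

7.87 wt% Na2O ÷ 61.979 g/mol = 0.12698 mol, giving 0.25396 Na and 0.12698 O.
5.66 wt% K2O ÷ 94.195 g/mol = 0.06009 mol, giving 0.12018 K and 0.06009 O.
19.13 wt% Al2O3 ÷ 101.961 g/mol = 0.18762 mol, giving 0.37524 Al and 0.56286 O.
67.51 wt% SiO2 ÷ 60.083 g/mol = 1.12361 mol, giving 1.12361 Si and 2.24722 O.
Oxygen sums to 2.99715; scaling by 8/2.99715 = 2.66920 puts the formula on 8 O.
Al: 0.37524 × 2.66920 = 1.002 atoms per formula unit.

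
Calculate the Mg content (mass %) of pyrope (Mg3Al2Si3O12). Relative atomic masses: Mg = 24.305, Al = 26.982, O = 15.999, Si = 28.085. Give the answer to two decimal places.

18.09 mass %

Molar mass of Mg3Al2Si3O12: 3×24.305 + 2×26.982 + 3×28.085 + 12×15.999 = 403.122 g/mol.
Mass of Mg per formula unit: 3 × 24.305 = 72.915 g.
Weight fraction Mg = 72.915 / 403.122 = 0.1809.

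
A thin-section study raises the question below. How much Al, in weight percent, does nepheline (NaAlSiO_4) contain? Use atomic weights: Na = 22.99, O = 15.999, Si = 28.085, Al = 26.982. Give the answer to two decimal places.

Molar mass of NaAlSiO_4: 1*22.99 + 1*26.982 + 1*28.085 + 4*15.999 = 142.053 g/mol.
Mass of Al per formula unit: 1 × 26.982 = 26.982 g.
Weight fraction Al = 26.982 / 142.053 = 0.1899.

18.99 weight percent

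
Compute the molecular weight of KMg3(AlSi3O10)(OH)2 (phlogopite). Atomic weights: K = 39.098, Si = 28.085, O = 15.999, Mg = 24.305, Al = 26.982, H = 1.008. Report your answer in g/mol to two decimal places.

M = 1*39.098 + 3*24.305 + 1*26.982 + 3*28.085 + 12*15.999 + 2*1.008

417.25 g/mol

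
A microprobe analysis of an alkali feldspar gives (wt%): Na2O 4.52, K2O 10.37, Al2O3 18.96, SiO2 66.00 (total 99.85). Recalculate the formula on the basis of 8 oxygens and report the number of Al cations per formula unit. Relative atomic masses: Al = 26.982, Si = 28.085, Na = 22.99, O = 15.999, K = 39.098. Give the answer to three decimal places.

1.013 Al apfu

Na2O: 4.52/61.979 = 0.07293 mol → 0.14586 mol Na, 0.07293 mol O.
K2O: 10.37/94.195 = 0.11009 mol → 0.22018 mol K, 0.11009 mol O.
Al2O3: 18.96/101.961 = 0.18595 mol → 0.37190 mol Al, 0.55785 mol O.
SiO2: 66.00/60.083 = 1.09848 mol → 1.09848 mol Si, 2.19696 mol O.
Total oxygen = 2.93783 mol. Normalization factor = 8/2.93783 = 2.72310.
Al per 8 O = 0.37190 × 2.72310 = 1.013.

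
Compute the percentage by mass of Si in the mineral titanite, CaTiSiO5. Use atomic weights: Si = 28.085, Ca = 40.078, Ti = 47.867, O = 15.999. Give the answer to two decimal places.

Molar mass of CaTiSiO5: 1·40.078 + 1·47.867 + 1·28.085 + 5·15.999 = 196.025 g/mol.
Mass of Si per formula unit: 1 × 28.085 = 28.085 g.
Weight fraction Si = 28.085 / 196.025 = 0.1433.

14.33 mass %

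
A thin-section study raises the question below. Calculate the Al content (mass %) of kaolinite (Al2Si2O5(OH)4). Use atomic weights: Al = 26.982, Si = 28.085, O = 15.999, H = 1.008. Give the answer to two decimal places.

Molar mass of Al2Si2O5(OH)4: 2*26.982 + 2*28.085 + 9*15.999 + 4*1.008 = 258.157 g/mol.
Mass of Al per formula unit: 2 × 26.982 = 53.964 g.
Weight fraction Al = 53.964 / 258.157 = 0.2090.

20.90 mass %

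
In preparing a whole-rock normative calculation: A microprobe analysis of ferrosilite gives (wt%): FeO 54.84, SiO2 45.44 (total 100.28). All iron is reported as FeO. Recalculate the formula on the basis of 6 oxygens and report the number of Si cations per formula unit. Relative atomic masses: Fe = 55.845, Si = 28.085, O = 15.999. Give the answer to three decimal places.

54.84 wt% FeO ÷ 71.844 g/mol = 0.76332 mol, giving 0.76332 Fe and 0.76332 O.
45.44 wt% SiO2 ÷ 60.083 g/mol = 0.75629 mol, giving 0.75629 Si and 1.51258 O.
Oxygen sums to 2.27590; scaling by 6/2.27590 = 2.63632 puts the formula on 6 O.
Si: 0.75629 × 2.63632 = 1.994 atoms per formula unit.

1.994 Si apfu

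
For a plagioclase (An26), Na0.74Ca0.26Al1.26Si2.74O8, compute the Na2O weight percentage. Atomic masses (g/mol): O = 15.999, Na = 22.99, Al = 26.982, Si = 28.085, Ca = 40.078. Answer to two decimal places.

8.61 wt%

Formula mass = 266.375 g/mol.
0.74 Na → 0.3700 mol Na2O per formula unit; M(Na2O) = 61.979, so Na2O mass = 22.932 g.
22.932/266.375 × 100 = 8.61 wt%.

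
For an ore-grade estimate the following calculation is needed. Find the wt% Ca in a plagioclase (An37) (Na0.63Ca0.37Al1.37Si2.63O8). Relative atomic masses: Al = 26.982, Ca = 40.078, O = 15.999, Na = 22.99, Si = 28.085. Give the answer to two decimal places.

Molar mass of Na0.63Ca0.37Al1.37Si2.63O8: 0.63·22.99 + 0.37·40.078 + 1.37·26.982 + 2.63·28.085 + 8·15.999 = 268.133 g/mol.
Mass of Ca per formula unit: 0.37 × 40.078 = 14.829 g.
Weight fraction Ca = 14.829 / 268.133 = 0.0553.

5.53 wt%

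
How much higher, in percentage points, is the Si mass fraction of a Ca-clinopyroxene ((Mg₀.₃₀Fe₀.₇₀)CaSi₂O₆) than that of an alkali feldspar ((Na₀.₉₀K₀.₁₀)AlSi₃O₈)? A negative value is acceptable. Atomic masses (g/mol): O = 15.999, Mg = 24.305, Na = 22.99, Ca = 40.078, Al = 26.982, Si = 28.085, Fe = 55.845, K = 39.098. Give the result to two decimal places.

Si in (Mg₀.₃₀Fe₀.₇₀)CaSi₂O₆: molar mass 238.625 g/mol; 2×28.085 = 56.170 g → 23.54 wt%.
Si in (Na₀.₉₀K₀.₁₀)AlSi₃O₈: molar mass 263.830 g/mol; 3×28.085 = 84.255 g → 31.94 wt%.
Difference = 23.54 − 31.94 = -8.40 percentage points.

-8.40 percentage points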